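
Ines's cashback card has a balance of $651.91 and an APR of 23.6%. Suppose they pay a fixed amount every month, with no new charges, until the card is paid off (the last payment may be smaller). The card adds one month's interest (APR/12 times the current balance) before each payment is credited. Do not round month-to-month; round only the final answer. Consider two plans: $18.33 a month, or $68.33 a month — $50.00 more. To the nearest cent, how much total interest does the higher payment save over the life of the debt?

Monthly rate r = 23.6%/12 = 1.96667% = 0.0196667.
At $18.33/mo: n = ⌈−ln(1 − rB₀/P)/ln(1+r)⌉ = 62 payments (last $13.32); total interest = total paid − $651.91 = $479.54.
At $68.33/mo: 11 payments (last $45.91); total interest $77.30.
Interest saved = $479.54 − $77.30 = $402.24.

$402.24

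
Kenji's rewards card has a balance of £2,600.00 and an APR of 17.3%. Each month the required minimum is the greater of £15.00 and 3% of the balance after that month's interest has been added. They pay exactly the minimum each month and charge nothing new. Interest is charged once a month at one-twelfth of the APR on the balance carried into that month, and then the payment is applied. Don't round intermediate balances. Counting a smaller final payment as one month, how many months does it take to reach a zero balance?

Monthly rate r = 17.3%/12 = 1.44167% = 0.0144167.
While 3% of the post-interest balance exceeds £15.00, each month B ← (B·(1+r))·(1 − 0.03), i.e. B shrinks by the factor (1+r)·0.97 = 0.98398.
This holds for months 1–103. Entering month 104 the balance is £492.89; 3% of the post-interest balance is now below £15.00, so the flat £15.00 minimum applies from here.
From month 104 a fixed £15.00 at rate r clears £492.89 in 45 more payments. Total: 103 + 45 = 148 months.

148 months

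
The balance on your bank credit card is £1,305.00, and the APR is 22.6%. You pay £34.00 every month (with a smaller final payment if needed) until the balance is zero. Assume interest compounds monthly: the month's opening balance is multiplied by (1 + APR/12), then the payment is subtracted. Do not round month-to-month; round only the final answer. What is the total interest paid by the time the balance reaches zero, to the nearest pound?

£1,033

Monthly rate r = 22.6%/12 = 1.88333% = 0.0188333.
Payoff takes n = ⌈−ln(1 − rB₀/P)/ln(1+r)⌉ = ⌈68.777⌉ = 69 payments; the last is £26.48.
Total paid = 68·£34.00 + £26.48 = £2,338.48.
Total interest = total paid − principal = £2,338.48 − £1,305.00 = £1,033.48.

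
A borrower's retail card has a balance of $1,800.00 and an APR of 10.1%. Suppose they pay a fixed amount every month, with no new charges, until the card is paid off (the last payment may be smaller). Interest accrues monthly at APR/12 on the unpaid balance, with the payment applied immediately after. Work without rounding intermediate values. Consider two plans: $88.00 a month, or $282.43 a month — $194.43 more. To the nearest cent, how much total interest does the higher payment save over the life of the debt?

$125.65

Monthly rate r = 10.1%/12 = 0.841667% = 0.00841667.
At $88.00/mo: n = ⌈−ln(1 − rB₀/P)/ln(1+r)⌉ = 23 payments (last $47.79); total interest = total paid − $1,800.00 = $183.79.
At $282.43/mo: 7 payments (last $163.56); total interest $58.14.
Interest saved = $183.79 − $58.14 = $125.65.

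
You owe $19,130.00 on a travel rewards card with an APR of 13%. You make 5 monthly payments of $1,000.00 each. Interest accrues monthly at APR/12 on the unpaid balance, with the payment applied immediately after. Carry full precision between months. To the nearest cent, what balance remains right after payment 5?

$15,079.39

Monthly rate r = 13%/12 = 1.08333% = 0.0108333.
Each month: B ← B·(1+r) − $1,000.00.
Month 1: interest $207.24; balance after payment $18,337.24.
Month 2: interest $198.65; balance after payment $17,535.90.
Month 3: interest $189.97; balance after payment $16,725.87.
Month 4: interest $181.20; balance after payment $15,907.06.
Month 5: interest $172.33; balance after payment $15,079.39.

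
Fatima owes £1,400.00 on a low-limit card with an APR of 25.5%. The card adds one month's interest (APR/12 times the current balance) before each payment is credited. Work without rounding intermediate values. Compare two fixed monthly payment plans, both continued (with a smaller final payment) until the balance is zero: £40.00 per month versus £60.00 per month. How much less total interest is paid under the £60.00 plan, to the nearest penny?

£635.91

Monthly rate r = 25.5%/12 = 2.125% = 0.02125.
At £40.00/mo: n = ⌈−ln(1 − rB₀/P)/ln(1+r)⌉ = 65 payments (last £30.23); total interest = total paid − £1,400.00 = £1,190.23.
At £60.00/mo: 33 payments (last £34.32); total interest £554.32.
Interest saved = £1,190.23 − £554.32 = £635.91.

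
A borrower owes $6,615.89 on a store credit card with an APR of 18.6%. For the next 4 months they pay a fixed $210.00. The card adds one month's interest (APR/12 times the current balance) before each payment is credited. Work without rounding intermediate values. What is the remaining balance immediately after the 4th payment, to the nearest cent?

Monthly rate r = 18.6%/12 = 1.55% = 0.0155.
Each month: B ← B·(1+r) − $210.00.
Month 1: interest $102.55; balance after payment $6,508.44.
Month 2: interest $100.88; balance after payment $6,399.32.
Month 3: interest $99.19; balance after payment $6,288.51.
Month 4: interest $97.47; balance after payment $6,175.98.

$6,175.98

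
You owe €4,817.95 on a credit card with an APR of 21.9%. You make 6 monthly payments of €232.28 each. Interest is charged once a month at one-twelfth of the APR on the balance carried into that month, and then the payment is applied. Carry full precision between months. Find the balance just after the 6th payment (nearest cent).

€3,911.34

Monthly rate r = 21.9%/12 = 1.825% = 0.01825.
Each month: B ← B·(1+r) − €232.28.
Month 1: interest €87.93; balance after payment €4,673.60.
Month 2: interest €85.29; balance after payment €4,526.61.
Month 3: interest €82.61; balance after payment €4,376.94.
Month 4: interest €79.88; balance after payment €4,224.54.
Month 5: interest €77.10; balance after payment €4,069.36.
Month 6: interest €74.27; balance after payment €3,911.34.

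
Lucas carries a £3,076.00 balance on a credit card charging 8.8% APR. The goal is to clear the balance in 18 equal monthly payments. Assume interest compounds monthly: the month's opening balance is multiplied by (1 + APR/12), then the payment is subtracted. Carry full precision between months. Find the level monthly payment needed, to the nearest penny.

£183.04

Monthly rate r = 8.8%/12 = 0.733333% = 0.00733333.
Level-payment amortization: P = B₀·r / (1 − (1+r)^(−n)) = 3076.00·0.00733333 / (1 − 1.00733^(−18)).
Denominator 1 − (1+r)^(−18) = 0.123236816.
P = 22.5573 / 0.123236816 ≈ 183.04.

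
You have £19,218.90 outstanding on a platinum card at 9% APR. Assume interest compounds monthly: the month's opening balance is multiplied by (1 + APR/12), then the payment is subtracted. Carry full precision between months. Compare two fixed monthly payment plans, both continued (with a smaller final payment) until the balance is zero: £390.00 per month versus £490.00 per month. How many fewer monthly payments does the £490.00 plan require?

15 fewer payments

Monthly rate r = 9%/12 = 0.75% = 0.0075.
At £390.00/mo: n = ⌈−ln(1 − rB₀/P)/ln(1+r)⌉ = 62 payments (last £292.50); total interest = total paid − £19,218.90 = £4,863.60.
At £490.00/mo: 47 payments (last £306.27); total interest £3,627.37.
Payments saved = 62 − 47 = 15.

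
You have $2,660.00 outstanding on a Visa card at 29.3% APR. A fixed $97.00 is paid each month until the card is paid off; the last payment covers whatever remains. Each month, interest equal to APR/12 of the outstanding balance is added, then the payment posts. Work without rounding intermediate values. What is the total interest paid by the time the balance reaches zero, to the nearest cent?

Monthly rate r = 29.3%/12 = 2.44167% = 0.0244167.
Payoff takes n = ⌈−ln(1 − rB₀/P)/ln(1+r)⌉ = ⌈45.904⌉ = 46 payments; the last is $87.80.
Total paid = 45·$97.00 + $87.80 = $4,452.80.
Total interest = total paid − principal = $4,452.80 − $2,660.00 = $1,792.80.

$1,792.80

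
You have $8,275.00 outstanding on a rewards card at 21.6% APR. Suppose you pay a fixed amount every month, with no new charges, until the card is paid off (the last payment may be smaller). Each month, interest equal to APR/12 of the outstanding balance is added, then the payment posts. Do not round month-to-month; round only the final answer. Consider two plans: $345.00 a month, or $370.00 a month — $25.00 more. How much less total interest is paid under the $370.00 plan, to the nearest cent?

$246.56

Monthly rate r = 21.6%/12 = 1.8% = 0.018.
At $345.00/mo: n = ⌈−ln(1 − rB₀/P)/ln(1+r)⌉ = 32 payments (last $235.39); total interest = total paid − $8,275.00 = $2,655.39.
At $370.00/mo: 29 payments (last $323.83); total interest $2,408.83.
Interest saved = $2,655.39 − $2,408.83 = $246.56.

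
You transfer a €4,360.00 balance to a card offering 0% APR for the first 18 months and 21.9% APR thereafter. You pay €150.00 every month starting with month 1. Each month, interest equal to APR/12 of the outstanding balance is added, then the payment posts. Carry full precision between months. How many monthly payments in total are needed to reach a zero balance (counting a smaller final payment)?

31 payments

Promo months 1–18 at r₀ = 0%/12 = 0; months 19+ at r₁ = 21.9%/12 = 0.01825.
After month 18 (no interest yet): B = €4,360.00 − 18·€150.00 = €1,660.00.
Then at r₁ with €150.00/mo: n₂ = −ln(1 − r₁·B/P)/ln(1+r₁) ≈ 12.47 → 13 more payments.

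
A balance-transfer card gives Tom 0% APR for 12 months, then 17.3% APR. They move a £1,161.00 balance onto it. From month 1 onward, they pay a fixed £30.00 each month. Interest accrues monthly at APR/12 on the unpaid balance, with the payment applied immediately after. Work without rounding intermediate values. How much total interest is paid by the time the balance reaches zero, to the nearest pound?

£218

Promo months 1–12 at r₀ = 0%/12 = 0; months 13+ at r₁ = 17.3%/12 = 0.0144167.
After month 12 (no interest yet): B = £1,161.00 − 12·£30.00 = £801.00.
Then at r₁ with £30.00/mo: n₂ = −ln(1 − r₁·B/P)/ln(1+r₁) ≈ 33.95 → 34 more payments.
Total paid = 45·£30.00 + £28.63 = £1,378.63; interest = £1,378.63 − £1,161.00 = £217.63.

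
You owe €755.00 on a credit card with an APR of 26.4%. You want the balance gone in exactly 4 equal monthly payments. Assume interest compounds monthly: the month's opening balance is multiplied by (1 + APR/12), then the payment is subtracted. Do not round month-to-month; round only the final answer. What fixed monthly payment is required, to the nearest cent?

€199.24

Monthly rate r = 26.4%/12 = 2.2% = 0.022.
Level-payment amortization: P = B₀·r / (1 − (1+r)^(−n)) = 755.00·0.022 / (1 − 1.022^(−4)).
Denominator 1 − (1+r)^(−4) = 0.0833650404.
P = 16.61 / 0.0833650404 ≈ 199.24.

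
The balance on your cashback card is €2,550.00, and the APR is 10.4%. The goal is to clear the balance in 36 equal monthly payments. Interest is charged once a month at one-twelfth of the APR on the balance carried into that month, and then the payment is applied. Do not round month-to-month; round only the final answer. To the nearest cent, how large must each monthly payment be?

€82.76

Monthly rate r = 10.4%/12 = 0.866667% = 0.00866667.
Level-payment amortization: P = B₀·r / (1 − (1+r)^(−n)) = 2550.00·0.00866667 / (1 − 1.00867^(−36)).
Denominator 1 − (1+r)^(−36) = 0.267033852.
P = 22.1 / 0.267033852 ≈ 82.76.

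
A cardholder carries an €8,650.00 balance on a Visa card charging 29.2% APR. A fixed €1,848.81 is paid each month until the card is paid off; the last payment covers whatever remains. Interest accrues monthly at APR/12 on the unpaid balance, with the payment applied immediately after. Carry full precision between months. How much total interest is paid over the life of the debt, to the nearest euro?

€645

Monthly rate r = 29.2%/12 = 2.43333% = 0.0243333.
Payoff takes n = ⌈−ln(1 − rB₀/P)/ln(1+r)⌉ = ⌈5.027⌉ = 6 payments; the last is €51.10.
Total paid = 5·€1,848.81 + €51.10 = €9,295.15.
Total interest = total paid − principal = €9,295.15 − €8,650.00 = €645.15.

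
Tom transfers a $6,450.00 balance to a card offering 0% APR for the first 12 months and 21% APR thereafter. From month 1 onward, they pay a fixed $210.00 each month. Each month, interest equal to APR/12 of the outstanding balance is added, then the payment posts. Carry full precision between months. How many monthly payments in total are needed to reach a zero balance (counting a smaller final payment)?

35 months

Promo months 1–12 at r₀ = 0%/12 = 0; months 13+ at r₁ = 21%/12 = 0.0175.
After month 12 (no interest yet): B = $6,450.00 − 12·$210.00 = $3,930.00.
Then at r₁ with $210.00/mo: n₂ = −ln(1 − r₁·B/P)/ln(1+r₁) ≈ 22.87 → 23 more payments.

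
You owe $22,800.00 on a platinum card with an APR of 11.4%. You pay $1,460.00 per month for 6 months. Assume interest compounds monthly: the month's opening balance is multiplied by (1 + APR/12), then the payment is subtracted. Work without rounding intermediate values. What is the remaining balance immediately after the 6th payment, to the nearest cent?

Monthly rate r = 11.4%/12 = 0.95% = 0.0095.
Each month: B ← B·(1+r) − $1,460.00.
Month 1: interest $216.60; balance after payment $21,556.60.
Month 2: interest $204.79; balance after payment $20,301.39.
Month 3: interest $192.86; balance after payment $19,034.25.
Month 4: interest $180.83; balance after payment $17,755.08.
Month 5: interest $168.67; balance after payment $16,463.75.
Month 6: interest $156.41; balance after payment $15,160.16.

$15,160.16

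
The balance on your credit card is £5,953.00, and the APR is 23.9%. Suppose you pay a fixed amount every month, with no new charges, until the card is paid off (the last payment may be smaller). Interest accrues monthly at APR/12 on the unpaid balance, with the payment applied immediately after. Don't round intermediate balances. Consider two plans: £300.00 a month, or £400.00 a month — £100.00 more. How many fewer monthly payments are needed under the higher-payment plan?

Monthly rate r = 23.9%/12 = 1.99167% = 0.0199167.
At £300.00/mo: n = ⌈−ln(1 − rB₀/P)/ln(1+r)⌉ = 26 payments (last £150.67); total interest = total paid − £5,953.00 = £1,697.67.
At £400.00/mo: 18 payments (last £331.25); total interest £1,178.25.
Payments saved = 26 − 18 = 8.

8 fewer payments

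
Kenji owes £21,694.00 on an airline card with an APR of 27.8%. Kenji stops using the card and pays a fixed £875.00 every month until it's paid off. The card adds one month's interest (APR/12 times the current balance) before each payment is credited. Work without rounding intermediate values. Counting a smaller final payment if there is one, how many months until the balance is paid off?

Monthly rate r = 27.8%/12 = 2.31667% = 0.0231667.
Recurrence: B ← B·(1+r) − £875.00.
Month 1: interest £502.58; balance after payment £21,321.58.
Month 2: interest £493.95; balance after payment £20,940.53.
Closed form: n = −ln(1 − rB₀/P)/ln(1+r) = −ln(0.42563)/ln(1.02317) ≈ 37.297, so the balance reaches zero during payment 38.

38 months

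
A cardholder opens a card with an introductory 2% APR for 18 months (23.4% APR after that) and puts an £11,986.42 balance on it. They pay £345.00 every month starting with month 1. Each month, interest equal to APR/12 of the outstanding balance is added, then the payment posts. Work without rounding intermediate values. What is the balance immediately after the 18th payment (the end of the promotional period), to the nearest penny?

Promo months 1–18 at r₀ = 2%/12 = 0.00166667; months 19+ at r₁ = 23.4%/12 = 0.0195.
After month 18: iterate B ← B·(1+r₀) − £345.00 for 18 months → £6,052.39.

£6,052.39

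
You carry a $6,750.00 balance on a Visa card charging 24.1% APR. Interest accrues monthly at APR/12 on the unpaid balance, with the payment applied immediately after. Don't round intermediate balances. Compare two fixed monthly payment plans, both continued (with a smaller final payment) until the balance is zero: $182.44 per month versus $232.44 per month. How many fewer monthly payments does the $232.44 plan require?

Monthly rate r = 24.1%/12 = 2.00833% = 0.0200833.
At $182.44/mo: n = ⌈−ln(1 − rB₀/P)/ln(1+r)⌉ = 69 payments (last $62.33); total interest = total paid − $6,750.00 = $5,718.25.
At $232.44/mo: 45 payments (last $3.24); total interest $3,480.60.
Payments saved = 69 − 45 = 24.

24 fewer payments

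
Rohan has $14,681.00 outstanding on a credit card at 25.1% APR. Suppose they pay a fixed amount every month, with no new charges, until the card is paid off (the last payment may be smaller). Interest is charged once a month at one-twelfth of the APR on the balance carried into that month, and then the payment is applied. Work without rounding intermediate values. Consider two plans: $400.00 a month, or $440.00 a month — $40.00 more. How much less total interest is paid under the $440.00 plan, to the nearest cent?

Monthly rate r = 25.1%/12 = 2.09167% = 0.0209167.
At $400.00/mo: n = ⌈−ln(1 − rB₀/P)/ln(1+r)⌉ = 71 payments (last $206.54); total interest = total paid − $14,681.00 = $13,525.54.
At $440.00/mo: 58 payments (last $363.20); total interest $10,762.20.
Interest saved = $13,525.54 − $10,762.20 = $2,763.34.

$2,763.34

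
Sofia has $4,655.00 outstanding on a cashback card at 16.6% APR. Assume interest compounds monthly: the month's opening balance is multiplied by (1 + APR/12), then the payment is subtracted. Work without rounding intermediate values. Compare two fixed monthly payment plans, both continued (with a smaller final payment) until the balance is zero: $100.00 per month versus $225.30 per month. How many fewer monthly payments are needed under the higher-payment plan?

51 fewer payments

Monthly rate r = 16.6%/12 = 1.38333% = 0.0138333.
At $100.00/mo: n = ⌈−ln(1 − rB₀/P)/ln(1+r)⌉ = 76 payments (last $16.63); total interest = total paid − $4,655.00 = $2,861.63.
At $225.30/mo: 25 payments (last $113.36); total interest $865.56.
Payments saved = 76 − 25 = 51.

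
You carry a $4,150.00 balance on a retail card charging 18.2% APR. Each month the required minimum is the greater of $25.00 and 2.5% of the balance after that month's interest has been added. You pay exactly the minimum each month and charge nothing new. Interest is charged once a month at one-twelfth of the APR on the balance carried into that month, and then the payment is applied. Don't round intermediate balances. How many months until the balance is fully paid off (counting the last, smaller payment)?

Monthly rate r = 18.2%/12 = 1.51667% = 0.0151667.
While 2.5% of the post-interest balance exceeds $25.00, each month B ← (B·(1+r))·(1 − 0.025), i.e. B shrinks by the factor (1+r)·0.975 = 0.98979.
This holds for months 1–141. Entering month 142 the balance is $976.03; 2.5% of the post-interest balance is now below $25.00, so the flat $25.00 minimum applies from here.
From month 142 a fixed $25.00 at rate r clears $976.03 in 60 more payments. Total: 141 + 60 = 201 months.

201 months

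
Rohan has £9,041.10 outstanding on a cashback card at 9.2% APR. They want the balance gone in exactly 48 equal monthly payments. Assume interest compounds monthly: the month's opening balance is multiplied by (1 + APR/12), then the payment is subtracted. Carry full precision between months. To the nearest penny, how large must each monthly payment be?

Monthly rate r = 9.2%/12 = 0.766667% = 0.00766667.
Level-payment amortization: P = B₀·r / (1 − (1+r)^(−n)) = 9041.10·0.00766667 / (1 − 1.00767^(−48)).
Denominator 1 − (1+r)^(−48) = 0.306910751.
P = 69.3151 / 0.306910751 ≈ 225.85.

£225.85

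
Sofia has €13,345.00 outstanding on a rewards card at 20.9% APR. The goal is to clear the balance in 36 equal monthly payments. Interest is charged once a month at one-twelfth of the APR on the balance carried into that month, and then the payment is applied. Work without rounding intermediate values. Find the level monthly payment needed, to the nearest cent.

Monthly rate r = 20.9%/12 = 1.74167% = 0.0174167.
Level-payment amortization: P = B₀·r / (1 − (1+r)^(−n)) = 13345.00·0.0174167 / (1 − 1.01742^(−36)).
Denominator 1 − (1+r)^(−36) = 0.462916905.
P = 232.425 / 0.462916905 ≈ 502.09.

€502.09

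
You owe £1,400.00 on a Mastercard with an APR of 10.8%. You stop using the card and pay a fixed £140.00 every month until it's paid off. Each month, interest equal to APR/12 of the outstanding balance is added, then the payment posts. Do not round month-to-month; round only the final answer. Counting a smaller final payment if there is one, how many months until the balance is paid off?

Monthly rate r = 10.8%/12 = 0.9% = 0.009.
Recurrence: B ← B·(1+r) − £140.00.
Month 1: interest £12.60; balance after payment £1,272.60.
Month 2: interest £11.45; balance after payment £1,144.05.
Closed form: n = −ln(1 − rB₀/P)/ln(1+r) = −ln(0.91)/ln(1.009) ≈ 10.526, so the balance reaches zero during payment 11.

11 payments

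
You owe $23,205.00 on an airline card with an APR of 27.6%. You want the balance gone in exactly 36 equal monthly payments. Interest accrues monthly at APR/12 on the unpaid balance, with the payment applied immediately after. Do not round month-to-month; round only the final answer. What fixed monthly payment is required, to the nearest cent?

Monthly rate r = 27.6%/12 = 2.3% = 0.023.
Level-payment amortization: P = B₀·r / (1 − (1+r)^(−n)) = 23205.00·0.023 / (1 − 1.023^(−36)).
Denominator 1 − (1+r)^(−36) = 0.558960805.
P = 533.715 / 0.558960805 ≈ 954.83.

$954.83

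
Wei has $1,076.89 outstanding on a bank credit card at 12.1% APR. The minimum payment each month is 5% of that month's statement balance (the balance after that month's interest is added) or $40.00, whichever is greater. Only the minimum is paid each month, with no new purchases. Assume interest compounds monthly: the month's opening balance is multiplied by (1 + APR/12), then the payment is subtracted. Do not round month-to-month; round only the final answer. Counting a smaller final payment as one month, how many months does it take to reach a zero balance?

30 months

Monthly rate r = 12.1%/12 = 1.00833% = 0.0100833.
While 5% of the post-interest balance exceeds $40.00, each month B ← (B·(1+r))·(1 − 0.05), i.e. B shrinks by the factor (1+r)·0.95 = 0.95958.
This holds for months 1–8. Entering month 9 the balance is $774.14; 5% of the post-interest balance is now below $40.00, so the flat $40.00 minimum applies from here.
From month 9 a fixed $40.00 at rate r clears $774.14 in 22 more payments. Total: 8 + 22 = 30 months.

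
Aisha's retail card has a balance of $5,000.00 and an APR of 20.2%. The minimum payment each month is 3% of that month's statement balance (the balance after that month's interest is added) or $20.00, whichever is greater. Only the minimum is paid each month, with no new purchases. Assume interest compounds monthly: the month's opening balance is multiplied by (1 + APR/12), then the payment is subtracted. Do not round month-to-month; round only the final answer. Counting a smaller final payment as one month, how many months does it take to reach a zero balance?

Monthly rate r = 20.2%/12 = 1.68333% = 0.0168333.
While 3% of the post-interest balance exceeds $20.00, each month B ← (B·(1+r))·(1 − 0.03), i.e. B shrinks by the factor (1+r)·0.97 = 0.98633.
This holds for months 1–148. Entering month 149 the balance is $651.86; 3% of the post-interest balance is now below $20.00, so the flat $20.00 minimum applies from here.
From month 149 a fixed $20.00 at rate r clears $651.86 in 48 more payments. Total: 148 + 48 = 196 months.

196 months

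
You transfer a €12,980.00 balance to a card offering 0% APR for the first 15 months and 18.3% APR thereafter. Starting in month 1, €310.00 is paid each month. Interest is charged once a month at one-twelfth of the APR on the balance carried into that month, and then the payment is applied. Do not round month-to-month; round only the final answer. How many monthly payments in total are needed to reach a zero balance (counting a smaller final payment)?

Promo months 1–15 at r₀ = 0%/12 = 0; months 16+ at r₁ = 18.3%/12 = 0.01525.
After month 15 (no interest yet): B = €12,980.00 − 15·€310.00 = €8,330.00.
Then at r₁ with €310.00/mo: n₂ = −ln(1 − r₁·B/P)/ln(1+r₁) ≈ 34.84 → 35 more payments.

50 payments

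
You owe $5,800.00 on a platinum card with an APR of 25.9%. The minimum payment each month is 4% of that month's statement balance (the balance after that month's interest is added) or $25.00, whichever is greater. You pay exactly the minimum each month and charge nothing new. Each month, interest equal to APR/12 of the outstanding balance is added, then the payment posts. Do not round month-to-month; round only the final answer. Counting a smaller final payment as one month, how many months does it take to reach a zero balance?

151 months

Monthly rate r = 25.9%/12 = 2.15833% = 0.0215833.
While 4% of the post-interest balance exceeds $25.00, each month B ← (B·(1+r))·(1 − 0.04), i.e. B shrinks by the factor (1+r)·0.96 = 0.98072.
This holds for months 1–116. Entering month 117 the balance is $606.25; 4% of the post-interest balance is now below $25.00, so the flat $25.00 minimum applies from here.
From month 117 a fixed $25.00 at rate r clears $606.25 in 35 more payments. Total: 116 + 35 = 151 months.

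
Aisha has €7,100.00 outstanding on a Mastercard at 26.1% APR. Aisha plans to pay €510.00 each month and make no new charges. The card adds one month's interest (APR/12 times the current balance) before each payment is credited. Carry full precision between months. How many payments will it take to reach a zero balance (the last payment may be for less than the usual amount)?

Monthly rate r = 26.1%/12 = 2.175% = 0.02175.
Recurrence: B ← B·(1+r) − €510.00.
Month 1: interest €154.43; balance after payment €6,744.43.
Month 2: interest €146.69; balance after payment €6,381.12.
Closed form: n = −ln(1 − rB₀/P)/ln(1+r) = −ln(0.69721)/ln(1.02175) ≈ 16.762, so the balance reaches zero during payment 17.

17 payments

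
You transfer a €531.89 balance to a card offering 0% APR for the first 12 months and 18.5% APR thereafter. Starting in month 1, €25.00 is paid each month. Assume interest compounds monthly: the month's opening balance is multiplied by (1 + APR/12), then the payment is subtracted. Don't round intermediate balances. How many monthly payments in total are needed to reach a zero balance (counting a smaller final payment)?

23 payments

Promo months 1–12 at r₀ = 0%/12 = 0; months 13+ at r₁ = 18.5%/12 = 0.0154167.
After month 12 (no interest yet): B = €531.89 − 12·€25.00 = €231.89.
Then at r₁ with €25.00/mo: n₂ = −ln(1 − r₁·B/P)/ln(1+r₁) ≈ 10.09 → 11 more payments.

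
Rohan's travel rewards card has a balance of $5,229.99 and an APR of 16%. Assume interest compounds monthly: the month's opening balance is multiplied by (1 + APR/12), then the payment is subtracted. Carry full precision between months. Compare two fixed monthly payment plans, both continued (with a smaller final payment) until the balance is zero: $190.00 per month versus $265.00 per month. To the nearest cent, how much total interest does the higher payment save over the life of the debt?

Monthly rate r = 16%/12 = 1.33333% = 0.0133333.
At $190.00/mo: n = ⌈−ln(1 − rB₀/P)/ln(1+r)⌉ = 35 payments (last $100.35); total interest = total paid − $5,229.99 = $1,330.36.
At $265.00/mo: 24 payments (last $14.55); total interest $879.56.
Interest saved = $1,330.36 − $879.56 = $450.80.

$450.80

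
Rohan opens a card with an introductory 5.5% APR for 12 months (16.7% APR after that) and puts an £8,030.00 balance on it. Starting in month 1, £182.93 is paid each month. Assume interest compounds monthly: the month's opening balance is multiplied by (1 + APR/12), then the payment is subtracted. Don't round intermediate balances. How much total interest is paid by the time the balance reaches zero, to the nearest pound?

Promo months 1–12 at r₀ = 5.5%/12 = 0.00458333; months 13+ at r₁ = 16.7%/12 = 0.0139167.
After month 12: iterate B ← B·(1+r₀) − £182.93 for 12 months → £6,231.60.
Then at r₁ with £182.93/mo: n₂ = −ln(1 − r₁·B/P)/ln(1+r₁) ≈ 46.50 → 47 more payments.
Total paid = 58·£182.93 + £90.98 = £10,700.92; interest = £10,700.92 − £8,030.00 = £2,670.92.

£2,671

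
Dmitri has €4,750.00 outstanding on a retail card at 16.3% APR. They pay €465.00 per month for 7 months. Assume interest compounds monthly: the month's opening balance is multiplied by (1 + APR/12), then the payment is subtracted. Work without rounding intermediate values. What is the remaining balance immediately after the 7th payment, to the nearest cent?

Monthly rate r = 16.3%/12 = 1.35833% = 0.0135833.
Each month: B ← B·(1+r) − €465.00.
Month 1: interest €64.52; balance after payment €4,349.52.
Month 2: interest €59.08; balance after payment €3,943.60.
Month 3: interest €53.57; balance after payment €3,532.17.
Month 4: interest €47.98; balance after payment €3,115.15.
Month 5: interest €42.31; balance after payment €2,692.46.
Month 6: interest €36.57; balance after payment €2,264.03.
Month 7: interest €30.75; balance after payment €1,829.79.

€1,829.79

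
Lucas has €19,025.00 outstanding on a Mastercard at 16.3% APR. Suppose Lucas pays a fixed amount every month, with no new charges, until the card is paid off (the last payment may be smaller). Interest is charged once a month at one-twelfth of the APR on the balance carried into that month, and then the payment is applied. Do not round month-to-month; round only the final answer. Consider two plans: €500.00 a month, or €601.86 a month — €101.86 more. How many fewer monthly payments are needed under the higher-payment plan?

Monthly rate r = 16.3%/12 = 1.35833% = 0.0135833.
At €500.00/mo: n = ⌈−ln(1 − rB₀/P)/ln(1+r)⌉ = 54 payments (last €457.88); total interest = total paid − €19,025.00 = €7,932.88.
At €601.86/mo: 42 payments (last €351.29); total interest €6,002.55.
Payments saved = 54 − 42 = 12.

12 fewer payments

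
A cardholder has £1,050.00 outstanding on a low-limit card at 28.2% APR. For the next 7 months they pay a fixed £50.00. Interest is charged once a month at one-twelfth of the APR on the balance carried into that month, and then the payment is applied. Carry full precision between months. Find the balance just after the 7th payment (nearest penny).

£859.73

Monthly rate r = 28.2%/12 = 2.35% = 0.0235.
Each month: B ← B·(1+r) − £50.00.
Month 1: interest £24.68; balance after payment £1,024.67.
Month 2: interest £24.08; balance after payment £998.75.
Month 3: interest £23.47; balance after payment £972.23.
Month 4: interest £22.85; balance after payment £945.07.
Month 5: interest £22.21; balance after payment £917.28.
Month 6: interest £21.56; balance after payment £888.84.
Month 7: interest £20.89; balance after payment £859.73.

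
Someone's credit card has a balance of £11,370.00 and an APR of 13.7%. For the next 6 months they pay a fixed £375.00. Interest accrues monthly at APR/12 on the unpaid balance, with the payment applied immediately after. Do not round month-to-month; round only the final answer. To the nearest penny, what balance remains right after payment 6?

Monthly rate r = 13.7%/12 = 1.14167% = 0.0114167.
Each month: B ← B·(1+r) − £375.00.
Month 1: interest £129.81; balance after payment £11,124.81.
Month 2: interest £127.01; balance after payment £10,876.82.
Month 3: interest £124.18; balance after payment £10,625.99.
Month 4: interest £121.31; balance after payment £10,372.31.
Month 5: interest £118.42; balance after payment £10,115.72.
Month 6: interest £115.49; balance after payment £9,856.21.

£9,856.21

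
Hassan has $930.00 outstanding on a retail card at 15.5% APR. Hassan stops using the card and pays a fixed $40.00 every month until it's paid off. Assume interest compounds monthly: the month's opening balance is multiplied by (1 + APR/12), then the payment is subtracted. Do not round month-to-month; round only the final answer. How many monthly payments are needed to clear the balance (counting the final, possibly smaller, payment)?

Monthly rate r = 15.5%/12 = 1.29167% = 0.0129167.
Recurrence: B ← B·(1+r) − $40.00.
Month 1: interest $12.01; balance after payment $902.01.
Month 2: interest $11.65; balance after payment $873.66.
Closed form: n = −ln(1 − rB₀/P)/ln(1+r) = −ln(0.69969)/ln(1.01292) ≈ 27.826, so the balance reaches zero during payment 28.

28 payments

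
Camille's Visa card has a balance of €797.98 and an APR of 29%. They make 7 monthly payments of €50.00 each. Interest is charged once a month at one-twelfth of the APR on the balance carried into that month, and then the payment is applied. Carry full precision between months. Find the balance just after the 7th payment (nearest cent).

Monthly rate r = 29%/12 = 2.41667% = 0.0241667.
Each month: B ← B·(1+r) − €50.00.
Month 1: interest €19.28; balance after payment €767.26.
Month 2: interest €18.54; balance after payment €735.81.
Month 3: interest €17.78; balance after payment €703.59.
Month 4: interest €17.00; balance after payment €670.59.
Month 5: interest €16.21; balance after payment €636.80.
Month 6: interest €15.39; balance after payment €602.19.
Month 7: interest €14.55; balance after payment €566.74.

€566.74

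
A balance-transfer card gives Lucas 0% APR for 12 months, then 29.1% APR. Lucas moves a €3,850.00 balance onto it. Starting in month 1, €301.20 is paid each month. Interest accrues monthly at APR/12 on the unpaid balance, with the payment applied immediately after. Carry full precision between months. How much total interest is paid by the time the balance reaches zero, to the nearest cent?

Promo months 1–12 at r₀ = 0%/12 = 0; months 13+ at r₁ = 29.1%/12 = 0.02425.
After month 12 (no interest yet): B = €3,850.00 − 12·€301.20 = €235.60.
Then at r₁ with €301.20/mo: n₂ = −ln(1 − r₁·B/P)/ln(1+r₁) ≈ 0.80 → 1 more payments.
Total paid = 12·€301.20 + €241.31 = €3,855.71; interest = €3,855.71 − €3,850.00 = €5.71.

€5.71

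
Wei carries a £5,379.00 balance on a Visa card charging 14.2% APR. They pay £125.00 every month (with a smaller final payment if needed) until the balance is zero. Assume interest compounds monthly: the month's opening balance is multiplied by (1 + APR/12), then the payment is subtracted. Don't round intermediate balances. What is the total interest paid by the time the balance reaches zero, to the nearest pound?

Monthly rate r = 14.2%/12 = 1.18333% = 0.0118333.
Payoff takes n = ⌈−ln(1 − rB₀/P)/ln(1+r)⌉ = ⌈60.502⌉ = 61 payments; the last is £62.99.
Total paid = 60·£125.00 + £62.99 = £7,562.99.
Total interest = total paid − principal = £7,562.99 − £5,379.00 = £2,183.99.

£2,184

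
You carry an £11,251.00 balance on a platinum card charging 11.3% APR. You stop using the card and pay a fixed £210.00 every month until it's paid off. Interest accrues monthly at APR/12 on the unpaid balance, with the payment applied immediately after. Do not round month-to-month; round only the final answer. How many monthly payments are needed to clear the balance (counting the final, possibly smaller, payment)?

Monthly rate r = 11.3%/12 = 0.941667% = 0.00941667.
Recurrence: B ← B·(1+r) − £210.00.
Month 1: interest £105.95; balance after payment £11,146.95.
Month 2: interest £104.97; balance after payment £11,041.91.
Closed form: n = −ln(1 − rB₀/P)/ln(1+r) = −ln(0.49549)/ln(1.00942) ≈ 74.921, so the balance reaches zero during payment 75.

75 months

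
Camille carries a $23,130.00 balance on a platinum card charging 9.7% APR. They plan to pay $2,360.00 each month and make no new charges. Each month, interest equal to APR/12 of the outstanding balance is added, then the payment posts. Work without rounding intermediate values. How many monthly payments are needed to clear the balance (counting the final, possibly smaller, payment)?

Monthly rate r = 9.7%/12 = 0.808333% = 0.00808333.
Recurrence: B ← B·(1+r) − $2,360.00.
Month 1: interest $186.97; balance after payment $20,956.97.
Month 2: interest $169.40; balance after payment $18,766.37.
Closed form: n = −ln(1 − rB₀/P)/ln(1+r) = −ln(0.92078)/ln(1.00808) ≈ 10.252, so the balance reaches zero during payment 11.

11 payments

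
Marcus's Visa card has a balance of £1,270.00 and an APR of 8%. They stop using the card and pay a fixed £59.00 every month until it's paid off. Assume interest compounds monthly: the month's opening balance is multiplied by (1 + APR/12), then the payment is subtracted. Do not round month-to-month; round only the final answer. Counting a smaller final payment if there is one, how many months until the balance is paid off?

24 months

Monthly rate r = 8%/12 = 0.666667% = 0.00666667.
Recurrence: B ← B·(1+r) − £59.00.
Month 1: interest £8.47; balance after payment £1,219.47.
Month 2: interest £8.13; balance after payment £1,168.60.
Closed form: n = −ln(1 − rB₀/P)/ln(1+r) = −ln(0.8565)/ln(1.00667) ≈ 23.313, so the balance reaches zero during payment 24.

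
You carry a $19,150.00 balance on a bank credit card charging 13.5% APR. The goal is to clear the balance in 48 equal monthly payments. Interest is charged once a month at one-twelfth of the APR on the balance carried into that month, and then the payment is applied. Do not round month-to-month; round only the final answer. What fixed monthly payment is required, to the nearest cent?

Monthly rate r = 13.5%/12 = 1.125% = 0.01125.
Level-payment amortization: P = B₀·r / (1 − (1+r)^(−n)) = 19150.00·0.01125 / (1 − 1.01125^(−48)).
Denominator 1 − (1+r)^(−48) = 0.415492163.
P = 215.438 / 0.415492163 ≈ 518.51.

$518.51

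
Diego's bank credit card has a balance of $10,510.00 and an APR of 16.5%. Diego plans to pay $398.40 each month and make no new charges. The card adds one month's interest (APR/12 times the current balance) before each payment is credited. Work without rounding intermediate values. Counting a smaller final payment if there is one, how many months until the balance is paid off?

Monthly rate r = 16.5%/12 = 1.375% = 0.01375.
Recurrence: B ← B·(1+r) − $398.40.
Month 1: interest $144.51; balance after payment $10,256.11.
Month 2: interest $141.02; balance after payment $9,998.73.
Closed form: n = −ln(1 − rB₀/P)/ln(1+r) = −ln(0.63727)/ln(1.01375) ≈ 32.993, so the balance reaches zero during payment 33.

33 payments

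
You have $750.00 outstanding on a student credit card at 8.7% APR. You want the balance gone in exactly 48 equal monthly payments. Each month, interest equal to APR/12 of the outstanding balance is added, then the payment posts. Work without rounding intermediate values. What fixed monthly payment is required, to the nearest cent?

Monthly rate r = 8.7%/12 = 0.725% = 0.00725.
Level-payment amortization: P = B₀·r / (1 − (1+r)^(−n)) = 750.00·0.00725 / (1 − 1.00725^(−48)).
Denominator 1 − (1+r)^(−48) = 0.293014105.
P = 5.4375 / 0.293014105 ≈ 18.56.

$18.56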